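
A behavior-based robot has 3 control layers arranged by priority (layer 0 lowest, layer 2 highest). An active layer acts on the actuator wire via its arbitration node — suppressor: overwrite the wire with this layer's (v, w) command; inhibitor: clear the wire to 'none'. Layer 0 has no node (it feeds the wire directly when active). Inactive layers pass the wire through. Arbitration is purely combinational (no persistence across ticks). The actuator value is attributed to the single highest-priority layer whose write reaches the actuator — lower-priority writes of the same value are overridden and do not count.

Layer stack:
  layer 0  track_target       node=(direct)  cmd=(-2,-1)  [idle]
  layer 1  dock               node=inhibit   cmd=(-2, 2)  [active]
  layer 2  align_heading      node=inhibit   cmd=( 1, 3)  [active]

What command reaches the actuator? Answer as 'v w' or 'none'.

layer 0 (track_target) idle — none
layer 1 (dock) active — inhibits: none
layer 2 (align_heading) active — inhibits: none
→ actuator none

none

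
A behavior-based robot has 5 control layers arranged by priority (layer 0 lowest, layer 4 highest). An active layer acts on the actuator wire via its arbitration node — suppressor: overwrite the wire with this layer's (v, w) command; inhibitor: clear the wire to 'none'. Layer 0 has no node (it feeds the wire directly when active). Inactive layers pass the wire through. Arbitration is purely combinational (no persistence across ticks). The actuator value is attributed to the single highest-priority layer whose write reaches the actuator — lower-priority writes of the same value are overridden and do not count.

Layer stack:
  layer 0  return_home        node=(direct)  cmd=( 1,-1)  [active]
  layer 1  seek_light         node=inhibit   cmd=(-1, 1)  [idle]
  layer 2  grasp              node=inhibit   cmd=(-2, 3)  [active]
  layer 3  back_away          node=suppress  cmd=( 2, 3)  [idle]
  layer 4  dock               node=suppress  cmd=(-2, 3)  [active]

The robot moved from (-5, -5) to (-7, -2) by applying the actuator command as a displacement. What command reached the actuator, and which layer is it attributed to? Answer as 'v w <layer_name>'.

-2 3 dock

displacement = (-7, -2) − (-5, -5) = (-2, 3)
layer 0 (return_home) active — direct: (1, -1)
layer 1 (seek_light) idle — unchanged: (1, -1)
layer 2 (grasp) active — inhibits: none
layer 3 (back_away) idle — unchanged: none
layer 4 (dock) active — suppresses: (-2, 3)
→ actuator (-2, 3) — from layer 4 (dock)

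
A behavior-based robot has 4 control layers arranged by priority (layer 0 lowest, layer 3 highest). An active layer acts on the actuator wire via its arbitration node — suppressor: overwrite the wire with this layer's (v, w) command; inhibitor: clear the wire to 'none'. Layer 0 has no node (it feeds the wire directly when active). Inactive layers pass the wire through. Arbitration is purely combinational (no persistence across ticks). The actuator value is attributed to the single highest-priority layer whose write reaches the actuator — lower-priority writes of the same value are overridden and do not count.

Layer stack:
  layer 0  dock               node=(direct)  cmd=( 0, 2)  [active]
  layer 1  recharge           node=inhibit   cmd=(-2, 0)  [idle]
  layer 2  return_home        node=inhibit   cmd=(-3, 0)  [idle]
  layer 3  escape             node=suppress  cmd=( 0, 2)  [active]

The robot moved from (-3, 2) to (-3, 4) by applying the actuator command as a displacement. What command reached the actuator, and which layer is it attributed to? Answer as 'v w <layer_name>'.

displacement = (-3, 4) − (-3, 2) = (0, 2)
[0] dock on; wire := (0, 2)
[1] recharge off; pass (0, 2)
[2] return_home off; pass (0, 2)
[3] escape on (suppress); wire := (0, 2)
output (0, 2) — from layer 3 (escape)

0 2 escape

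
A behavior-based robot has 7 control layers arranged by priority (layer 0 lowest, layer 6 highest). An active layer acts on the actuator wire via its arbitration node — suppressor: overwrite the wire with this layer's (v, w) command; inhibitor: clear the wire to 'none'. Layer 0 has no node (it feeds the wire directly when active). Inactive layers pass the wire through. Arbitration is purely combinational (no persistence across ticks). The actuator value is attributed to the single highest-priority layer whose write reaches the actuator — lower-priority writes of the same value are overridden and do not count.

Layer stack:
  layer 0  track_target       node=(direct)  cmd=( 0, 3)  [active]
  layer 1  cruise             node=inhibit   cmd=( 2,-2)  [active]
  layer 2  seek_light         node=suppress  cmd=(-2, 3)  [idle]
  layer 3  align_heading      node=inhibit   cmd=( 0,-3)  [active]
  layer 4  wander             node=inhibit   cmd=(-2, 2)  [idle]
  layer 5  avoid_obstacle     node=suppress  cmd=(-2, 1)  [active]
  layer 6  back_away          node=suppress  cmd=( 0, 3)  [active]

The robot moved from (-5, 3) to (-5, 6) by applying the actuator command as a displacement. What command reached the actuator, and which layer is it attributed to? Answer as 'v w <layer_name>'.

0 3 back_away

displacement = (-5, 6) − (-5, 3) = (0, 3)
[0] track_target on; wire := (0, 3)
[1] cruise on (inhibit); wire := none
[2] seek_light off; pass none
[3] align_heading on (inhibit); wire := none
[4] wander off; pass none
[5] avoid_obstacle on (suppress); wire := (-2, 1)
[6] back_away on (suppress); wire := (0, 3)
output (0, 3) — from layer 6 (back_away)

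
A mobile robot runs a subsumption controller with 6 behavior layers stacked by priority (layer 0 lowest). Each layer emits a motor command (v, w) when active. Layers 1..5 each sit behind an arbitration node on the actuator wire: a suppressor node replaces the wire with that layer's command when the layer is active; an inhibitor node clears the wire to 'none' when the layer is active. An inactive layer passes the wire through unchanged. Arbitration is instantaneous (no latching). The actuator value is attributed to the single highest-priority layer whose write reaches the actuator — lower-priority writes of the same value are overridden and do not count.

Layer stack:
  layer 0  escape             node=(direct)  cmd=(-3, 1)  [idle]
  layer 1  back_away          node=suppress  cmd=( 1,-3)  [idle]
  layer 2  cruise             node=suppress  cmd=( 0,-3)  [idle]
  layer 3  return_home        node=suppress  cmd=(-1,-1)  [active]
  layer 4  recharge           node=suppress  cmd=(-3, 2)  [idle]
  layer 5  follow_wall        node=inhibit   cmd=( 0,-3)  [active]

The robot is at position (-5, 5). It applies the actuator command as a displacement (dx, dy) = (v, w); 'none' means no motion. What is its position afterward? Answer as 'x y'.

-5 5

layer 0 (escape) idle — none
layer 1 (back_away) idle — unchanged: none
layer 2 (cruise) idle — unchanged: none
layer 3 (return_home) active — suppresses: (-1, -1)
layer 4 (recharge) idle — unchanged: (-1, -1)
layer 5 (follow_wall) active — inhibits: none
→ actuator none
position: (-5, 5) + none = (-5, 5)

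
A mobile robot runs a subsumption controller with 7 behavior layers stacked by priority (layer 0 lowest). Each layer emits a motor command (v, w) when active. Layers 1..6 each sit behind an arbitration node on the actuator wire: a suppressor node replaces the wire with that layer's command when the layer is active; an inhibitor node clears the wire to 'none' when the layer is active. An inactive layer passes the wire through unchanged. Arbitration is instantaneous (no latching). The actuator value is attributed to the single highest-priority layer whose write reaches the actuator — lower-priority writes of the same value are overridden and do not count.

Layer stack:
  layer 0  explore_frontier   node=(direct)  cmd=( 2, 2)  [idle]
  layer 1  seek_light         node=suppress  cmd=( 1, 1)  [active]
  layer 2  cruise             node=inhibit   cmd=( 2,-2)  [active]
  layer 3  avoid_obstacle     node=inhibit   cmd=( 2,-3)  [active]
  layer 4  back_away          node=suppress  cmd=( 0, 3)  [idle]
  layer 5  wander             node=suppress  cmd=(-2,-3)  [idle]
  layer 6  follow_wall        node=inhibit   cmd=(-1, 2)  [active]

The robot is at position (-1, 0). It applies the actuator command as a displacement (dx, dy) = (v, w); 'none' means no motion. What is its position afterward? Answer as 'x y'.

-1 0

[0] explore_frontier off; wire := none
[1] seek_light on (suppress); wire := (1, 1)
[2] cruise on (inhibit); wire := none
[3] avoid_obstacle on (inhibit); wire := none
[4] back_away off; pass none
[5] wander off; pass none
[6] follow_wall on (inhibit); wire := none
output none
position: (-1, 0) + none = (-1, 0)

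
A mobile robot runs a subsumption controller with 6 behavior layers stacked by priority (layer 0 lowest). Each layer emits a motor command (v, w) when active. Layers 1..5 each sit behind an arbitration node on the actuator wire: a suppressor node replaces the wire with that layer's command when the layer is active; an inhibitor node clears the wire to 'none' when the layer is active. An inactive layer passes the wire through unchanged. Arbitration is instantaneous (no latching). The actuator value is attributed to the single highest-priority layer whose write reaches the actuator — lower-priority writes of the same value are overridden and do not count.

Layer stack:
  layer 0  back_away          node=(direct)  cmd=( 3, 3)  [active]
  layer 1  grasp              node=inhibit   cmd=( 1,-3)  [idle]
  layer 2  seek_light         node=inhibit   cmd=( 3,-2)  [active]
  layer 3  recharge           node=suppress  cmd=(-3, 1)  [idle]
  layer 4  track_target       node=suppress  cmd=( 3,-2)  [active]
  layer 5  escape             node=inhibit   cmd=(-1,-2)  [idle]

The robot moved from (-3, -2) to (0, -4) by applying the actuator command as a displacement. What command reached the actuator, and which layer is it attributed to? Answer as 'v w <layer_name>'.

displacement = (0, -4) − (-3, -2) = (3, -2)
[0] back_away on; wire := (3, 3)
[1] grasp off; pass (3, 3)
[2] seek_light on (inhibit); wire := none
[3] recharge off; pass none
[4] track_target on (suppress); wire := (3, -2)
[5] escape off; pass (3, -2)
output (3, -2) — from layer 4 (track_target)

3 -2 track_target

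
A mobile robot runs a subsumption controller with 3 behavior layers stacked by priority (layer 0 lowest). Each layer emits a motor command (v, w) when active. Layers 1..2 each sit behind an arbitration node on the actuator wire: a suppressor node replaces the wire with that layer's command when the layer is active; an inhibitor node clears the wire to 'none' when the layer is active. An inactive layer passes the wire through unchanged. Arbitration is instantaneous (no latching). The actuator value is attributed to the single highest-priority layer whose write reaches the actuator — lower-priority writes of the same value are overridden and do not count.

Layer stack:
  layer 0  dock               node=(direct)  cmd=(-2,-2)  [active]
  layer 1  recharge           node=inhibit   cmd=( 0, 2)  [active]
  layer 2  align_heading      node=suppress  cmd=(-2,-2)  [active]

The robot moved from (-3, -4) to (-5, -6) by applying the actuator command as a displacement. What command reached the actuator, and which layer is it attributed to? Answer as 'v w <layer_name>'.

-2 -2 align_heading

displacement = (-5, -6) − (-3, -4) = (-2, -2)
L0 dock: active, feeds wire = (-2, -2)
L1 recharge: active, inhibitor → wire = none
L2 align_heading: active, suppressor → wire = (-2, -2)
actuator = (-2, -2) — from layer 2 (align_heading)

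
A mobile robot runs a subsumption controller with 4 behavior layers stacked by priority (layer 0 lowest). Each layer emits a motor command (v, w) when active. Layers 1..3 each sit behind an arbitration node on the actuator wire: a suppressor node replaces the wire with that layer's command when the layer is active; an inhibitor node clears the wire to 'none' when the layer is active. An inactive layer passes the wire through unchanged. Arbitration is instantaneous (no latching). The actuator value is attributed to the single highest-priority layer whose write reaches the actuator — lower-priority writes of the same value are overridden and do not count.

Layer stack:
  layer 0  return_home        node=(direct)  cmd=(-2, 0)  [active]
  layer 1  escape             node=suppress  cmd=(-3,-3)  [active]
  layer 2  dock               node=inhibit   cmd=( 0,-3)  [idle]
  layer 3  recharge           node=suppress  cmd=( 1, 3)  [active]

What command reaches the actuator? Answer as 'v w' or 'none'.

L0 return_home: active, feeds wire = (-2, 0)
L1 escape: active, suppressor → wire = (-3, -3)
L2 dock: idle → wire stays (-3, -3)
L3 recharge: active, suppressor → wire = (1, 3)
actuator = (1, 3)

1 3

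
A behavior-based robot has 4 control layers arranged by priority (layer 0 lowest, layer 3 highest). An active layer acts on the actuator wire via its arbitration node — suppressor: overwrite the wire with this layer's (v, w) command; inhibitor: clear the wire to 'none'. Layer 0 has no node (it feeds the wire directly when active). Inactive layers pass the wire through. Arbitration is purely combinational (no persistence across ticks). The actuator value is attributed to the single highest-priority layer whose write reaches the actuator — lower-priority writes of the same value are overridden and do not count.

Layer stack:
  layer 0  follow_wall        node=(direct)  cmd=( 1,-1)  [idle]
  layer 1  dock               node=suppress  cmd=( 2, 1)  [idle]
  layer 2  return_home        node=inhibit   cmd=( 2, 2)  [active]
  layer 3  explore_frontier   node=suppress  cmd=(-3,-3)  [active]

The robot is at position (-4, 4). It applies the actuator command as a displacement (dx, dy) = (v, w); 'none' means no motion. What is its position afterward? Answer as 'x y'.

-7 1

[0] follow_wall off; wire := none
[1] dock off; pass none
[2] return_home on (inhibit); wire := none
[3] explore_frontier on (suppress); wire := (-3, -3)
output (-3, -3)
position: (-4, 4) + (-3, -3) = (-7, 1)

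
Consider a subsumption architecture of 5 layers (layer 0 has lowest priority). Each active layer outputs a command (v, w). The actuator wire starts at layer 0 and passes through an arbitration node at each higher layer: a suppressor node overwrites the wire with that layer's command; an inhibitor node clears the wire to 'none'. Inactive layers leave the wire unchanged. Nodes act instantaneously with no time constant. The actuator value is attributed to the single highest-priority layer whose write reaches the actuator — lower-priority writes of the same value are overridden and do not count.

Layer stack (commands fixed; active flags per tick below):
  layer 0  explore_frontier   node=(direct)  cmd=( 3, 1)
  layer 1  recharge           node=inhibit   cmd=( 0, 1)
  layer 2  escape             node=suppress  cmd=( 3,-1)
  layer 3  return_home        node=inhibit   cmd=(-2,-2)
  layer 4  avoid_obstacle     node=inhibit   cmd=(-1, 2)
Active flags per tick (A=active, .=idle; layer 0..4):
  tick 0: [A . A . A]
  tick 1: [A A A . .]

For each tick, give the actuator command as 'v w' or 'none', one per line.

tick 0:
  [0] explore_frontier on; wire := (3, 1)
  [1] recharge off; pass (3, 1)
  [2] escape on (suppress); wire := (3, -1)
  [3] return_home off; pass (3, -1)
  [4] avoid_obstacle on (inhibit); wire := none
  output none
tick 1:
  [0] explore_frontier on; wire := (3, 1)
  [1] recharge on (inhibit); wire := none
  [2] escape on (suppress); wire := (3, -1)
  [3] return_home off; pass (3, -1)
  [4] avoid_obstacle off; pass (3, -1)
  output (3, -1)

none
3 -1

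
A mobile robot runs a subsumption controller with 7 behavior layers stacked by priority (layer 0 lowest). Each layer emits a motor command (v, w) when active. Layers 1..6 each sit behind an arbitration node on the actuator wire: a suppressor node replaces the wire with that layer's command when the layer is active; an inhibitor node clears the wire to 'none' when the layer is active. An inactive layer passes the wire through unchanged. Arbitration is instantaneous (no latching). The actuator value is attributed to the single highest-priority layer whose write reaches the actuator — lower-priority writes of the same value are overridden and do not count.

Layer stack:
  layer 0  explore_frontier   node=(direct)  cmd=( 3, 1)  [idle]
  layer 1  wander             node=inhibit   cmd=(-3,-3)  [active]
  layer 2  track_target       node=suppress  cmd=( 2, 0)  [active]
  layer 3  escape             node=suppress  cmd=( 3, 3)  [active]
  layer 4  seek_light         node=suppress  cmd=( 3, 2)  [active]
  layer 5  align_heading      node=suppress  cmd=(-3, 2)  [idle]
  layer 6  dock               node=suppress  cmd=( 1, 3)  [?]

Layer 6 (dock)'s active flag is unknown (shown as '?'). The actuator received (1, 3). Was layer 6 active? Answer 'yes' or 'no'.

yes

If layer 6 is active=yes:
  actuator would be (1, 3)
If layer 6 is active=no:
  actuator would be (3, 2)
Observed (1, 3), so layer 6 was active.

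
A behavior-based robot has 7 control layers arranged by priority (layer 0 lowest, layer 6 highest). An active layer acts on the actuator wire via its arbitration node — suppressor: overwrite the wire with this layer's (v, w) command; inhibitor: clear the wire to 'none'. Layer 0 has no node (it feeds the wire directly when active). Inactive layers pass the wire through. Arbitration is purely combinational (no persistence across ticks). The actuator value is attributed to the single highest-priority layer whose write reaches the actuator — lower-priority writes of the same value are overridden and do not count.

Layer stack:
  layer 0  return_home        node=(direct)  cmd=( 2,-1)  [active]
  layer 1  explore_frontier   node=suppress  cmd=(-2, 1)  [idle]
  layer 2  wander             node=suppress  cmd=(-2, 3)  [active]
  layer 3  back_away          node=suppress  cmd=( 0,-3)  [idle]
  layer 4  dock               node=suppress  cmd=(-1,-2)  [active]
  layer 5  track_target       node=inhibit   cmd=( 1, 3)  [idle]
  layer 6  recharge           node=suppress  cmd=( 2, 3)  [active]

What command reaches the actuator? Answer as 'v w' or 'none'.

L0 return_home: active, feeds wire = (2, -1)
L1 explore_frontier: idle → wire stays (2, -1)
L2 wander: active, suppressor → wire = (-2, 3)
L3 back_away: idle → wire stays (-2, 3)
L4 dock: active, suppressor → wire = (-1, -2)
L5 track_target: idle → wire stays (-1, -2)
L6 recharge: active, suppressor → wire = (2, 3)
actuator = (2, 3)

2 3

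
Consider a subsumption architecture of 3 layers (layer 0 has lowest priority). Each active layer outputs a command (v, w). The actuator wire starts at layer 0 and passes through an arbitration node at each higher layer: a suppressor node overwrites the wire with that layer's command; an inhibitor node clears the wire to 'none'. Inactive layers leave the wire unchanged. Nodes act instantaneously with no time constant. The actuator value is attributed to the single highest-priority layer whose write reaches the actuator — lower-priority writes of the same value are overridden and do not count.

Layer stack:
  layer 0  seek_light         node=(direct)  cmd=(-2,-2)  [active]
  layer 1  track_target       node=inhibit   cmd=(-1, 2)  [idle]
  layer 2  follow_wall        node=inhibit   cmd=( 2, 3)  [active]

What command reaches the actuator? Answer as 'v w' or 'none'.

[0] seek_light on; wire := (-2, -2)
[1] track_target off; pass (-2, -2)
[2] follow_wall on (inhibit); wire := none
output none

none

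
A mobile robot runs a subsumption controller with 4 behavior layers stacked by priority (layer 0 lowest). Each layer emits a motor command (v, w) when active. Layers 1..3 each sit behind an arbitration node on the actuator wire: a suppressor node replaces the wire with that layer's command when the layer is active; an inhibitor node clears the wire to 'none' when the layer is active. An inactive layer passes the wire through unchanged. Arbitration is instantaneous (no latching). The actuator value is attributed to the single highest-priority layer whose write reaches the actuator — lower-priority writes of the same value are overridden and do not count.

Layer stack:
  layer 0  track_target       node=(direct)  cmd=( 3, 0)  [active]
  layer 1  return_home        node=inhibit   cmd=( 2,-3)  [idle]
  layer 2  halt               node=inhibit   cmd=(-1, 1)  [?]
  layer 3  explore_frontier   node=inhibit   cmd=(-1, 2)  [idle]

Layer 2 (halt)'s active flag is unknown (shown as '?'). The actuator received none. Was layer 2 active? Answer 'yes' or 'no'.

yes

If layer 2 is active=yes:
  actuator would be none
If layer 2 is active=no:
  actuator would be (3, 0)
Observed none, so layer 2 was active.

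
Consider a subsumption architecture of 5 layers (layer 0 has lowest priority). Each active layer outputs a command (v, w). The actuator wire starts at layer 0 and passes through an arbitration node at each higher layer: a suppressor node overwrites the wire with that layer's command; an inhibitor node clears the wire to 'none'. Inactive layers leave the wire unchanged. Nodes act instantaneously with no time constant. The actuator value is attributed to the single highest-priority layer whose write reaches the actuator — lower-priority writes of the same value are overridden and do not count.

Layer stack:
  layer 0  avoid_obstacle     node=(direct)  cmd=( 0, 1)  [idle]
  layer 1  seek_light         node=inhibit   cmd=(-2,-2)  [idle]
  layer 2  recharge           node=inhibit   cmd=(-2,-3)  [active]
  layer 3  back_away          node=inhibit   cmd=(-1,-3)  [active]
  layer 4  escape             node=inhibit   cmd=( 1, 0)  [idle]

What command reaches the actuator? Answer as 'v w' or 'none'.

none

L0 avoid_obstacle: idle → wire = none
L1 seek_light: idle → wire stays none
L2 recharge: active, inhibitor → wire = none
L3 back_away: active, inhibitor → wire = none
L4 escape: idle → wire stays none
actuator = none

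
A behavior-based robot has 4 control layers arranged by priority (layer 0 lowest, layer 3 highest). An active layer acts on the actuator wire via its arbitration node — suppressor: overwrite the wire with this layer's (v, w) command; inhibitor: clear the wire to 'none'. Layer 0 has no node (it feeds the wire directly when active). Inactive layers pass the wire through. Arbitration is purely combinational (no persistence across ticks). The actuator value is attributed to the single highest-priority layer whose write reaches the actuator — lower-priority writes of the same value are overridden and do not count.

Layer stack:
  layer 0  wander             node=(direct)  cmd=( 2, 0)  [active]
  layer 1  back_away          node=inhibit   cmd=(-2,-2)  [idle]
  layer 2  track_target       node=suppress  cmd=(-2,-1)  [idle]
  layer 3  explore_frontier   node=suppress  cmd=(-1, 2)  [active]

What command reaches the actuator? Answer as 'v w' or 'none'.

-1 2

L0 wander: active, feeds wire = (2, 0)
L1 back_away: idle → wire stays (2, 0)
L2 track_target: idle → wire stays (2, 0)
L3 explore_frontier: active, suppressor → wire = (-1, 2)
actuator = (-1, 2)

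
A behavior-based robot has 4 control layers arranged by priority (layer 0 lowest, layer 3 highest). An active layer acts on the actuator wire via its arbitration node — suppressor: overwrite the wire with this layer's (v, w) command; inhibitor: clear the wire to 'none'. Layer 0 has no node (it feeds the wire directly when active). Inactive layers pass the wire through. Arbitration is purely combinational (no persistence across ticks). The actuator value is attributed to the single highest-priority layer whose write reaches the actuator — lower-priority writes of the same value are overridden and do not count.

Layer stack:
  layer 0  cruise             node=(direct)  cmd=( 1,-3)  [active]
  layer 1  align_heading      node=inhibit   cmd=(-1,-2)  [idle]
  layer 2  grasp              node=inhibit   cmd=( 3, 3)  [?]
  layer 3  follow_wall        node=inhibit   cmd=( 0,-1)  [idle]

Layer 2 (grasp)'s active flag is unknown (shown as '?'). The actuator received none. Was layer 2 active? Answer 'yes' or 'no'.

yes

If layer 2 is active=yes:
  actuator would be none
If layer 2 is active=no:
  actuator would be (1, -3)
Observed none, so layer 2 was active.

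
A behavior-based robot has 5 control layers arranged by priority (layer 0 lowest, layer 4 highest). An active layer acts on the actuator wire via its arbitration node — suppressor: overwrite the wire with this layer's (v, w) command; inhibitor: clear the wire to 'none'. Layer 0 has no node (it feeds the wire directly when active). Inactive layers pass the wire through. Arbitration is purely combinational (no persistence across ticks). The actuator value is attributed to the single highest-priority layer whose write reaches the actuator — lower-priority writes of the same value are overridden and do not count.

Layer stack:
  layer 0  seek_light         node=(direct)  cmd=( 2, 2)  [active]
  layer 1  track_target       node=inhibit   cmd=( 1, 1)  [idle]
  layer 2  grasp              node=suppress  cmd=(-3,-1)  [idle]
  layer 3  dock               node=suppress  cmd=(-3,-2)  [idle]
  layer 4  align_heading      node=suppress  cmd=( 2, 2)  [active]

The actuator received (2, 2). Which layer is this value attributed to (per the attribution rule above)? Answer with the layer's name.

L0 seek_light: active, feeds wire = (2, 2)
L1 track_target: idle → wire stays (2, 2)
L2 grasp: idle → wire stays (2, 2)
L3 dock: idle → wire stays (2, 2)
L4 align_heading: active, suppressor → wire = (2, 2)
actuator = (2, 2)
last writer: layer 4 = align_heading

align_heading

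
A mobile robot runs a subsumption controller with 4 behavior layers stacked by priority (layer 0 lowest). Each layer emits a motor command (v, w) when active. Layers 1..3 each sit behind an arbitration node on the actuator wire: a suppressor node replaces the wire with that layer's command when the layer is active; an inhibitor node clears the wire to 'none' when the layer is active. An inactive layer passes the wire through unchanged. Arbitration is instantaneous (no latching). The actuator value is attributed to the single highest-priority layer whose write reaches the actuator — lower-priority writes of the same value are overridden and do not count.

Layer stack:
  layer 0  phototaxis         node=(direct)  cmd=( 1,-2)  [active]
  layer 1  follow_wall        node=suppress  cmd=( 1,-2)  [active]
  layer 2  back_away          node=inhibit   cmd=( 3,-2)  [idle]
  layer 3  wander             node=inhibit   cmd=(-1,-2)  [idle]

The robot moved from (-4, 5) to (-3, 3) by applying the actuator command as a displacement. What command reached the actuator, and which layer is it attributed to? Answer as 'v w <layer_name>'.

displacement = (-3, 3) − (-4, 5) = (1, -2)
layer 0 (phototaxis) active — direct: (1, -2)
layer 1 (follow_wall) active — suppresses: (1, -2)
layer 2 (back_away) idle — unchanged: (1, -2)
layer 3 (wander) idle — unchanged: (1, -2)
→ actuator (1, -2) — from layer 1 (follow_wall)

1 -2 follow_wall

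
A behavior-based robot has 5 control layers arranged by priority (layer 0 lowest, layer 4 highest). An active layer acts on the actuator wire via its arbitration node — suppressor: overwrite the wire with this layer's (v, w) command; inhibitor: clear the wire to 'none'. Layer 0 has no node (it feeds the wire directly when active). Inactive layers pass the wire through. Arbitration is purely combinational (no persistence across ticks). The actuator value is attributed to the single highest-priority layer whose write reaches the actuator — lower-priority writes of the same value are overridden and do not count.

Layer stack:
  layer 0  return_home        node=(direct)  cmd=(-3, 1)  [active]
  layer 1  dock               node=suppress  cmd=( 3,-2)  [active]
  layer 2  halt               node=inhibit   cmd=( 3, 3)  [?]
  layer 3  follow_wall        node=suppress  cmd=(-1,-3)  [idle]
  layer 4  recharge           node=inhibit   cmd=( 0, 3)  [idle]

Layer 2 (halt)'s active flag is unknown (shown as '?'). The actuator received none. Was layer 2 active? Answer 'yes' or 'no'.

If layer 2 is active=yes:
  actuator would be none
If layer 2 is active=no:
  actuator would be (3, -2)
Observed none, so layer 2 was active.

yes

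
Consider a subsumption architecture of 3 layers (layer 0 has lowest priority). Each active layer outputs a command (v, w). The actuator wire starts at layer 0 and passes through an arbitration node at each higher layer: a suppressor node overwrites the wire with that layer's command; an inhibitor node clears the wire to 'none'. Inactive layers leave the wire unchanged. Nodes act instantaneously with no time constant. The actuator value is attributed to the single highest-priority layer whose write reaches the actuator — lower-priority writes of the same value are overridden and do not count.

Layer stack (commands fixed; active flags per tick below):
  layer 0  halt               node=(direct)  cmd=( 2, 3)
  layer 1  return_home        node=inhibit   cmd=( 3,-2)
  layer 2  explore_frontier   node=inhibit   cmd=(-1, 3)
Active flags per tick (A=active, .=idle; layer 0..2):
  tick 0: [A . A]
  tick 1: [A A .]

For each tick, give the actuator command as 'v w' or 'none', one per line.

none
none

tick 0:
  L0 halt: active, feeds wire = (2, 3)
  L1 return_home: idle → wire stays (2, 3)
  L2 explore_frontier: active, inhibitor → wire = none
  actuator = none
tick 1:
  L0 halt: active, feeds wire = (2, 3)
  L1 return_home: active, inhibitor → wire = none
  L2 explore_frontier: idle → wire stays none
  actuator = none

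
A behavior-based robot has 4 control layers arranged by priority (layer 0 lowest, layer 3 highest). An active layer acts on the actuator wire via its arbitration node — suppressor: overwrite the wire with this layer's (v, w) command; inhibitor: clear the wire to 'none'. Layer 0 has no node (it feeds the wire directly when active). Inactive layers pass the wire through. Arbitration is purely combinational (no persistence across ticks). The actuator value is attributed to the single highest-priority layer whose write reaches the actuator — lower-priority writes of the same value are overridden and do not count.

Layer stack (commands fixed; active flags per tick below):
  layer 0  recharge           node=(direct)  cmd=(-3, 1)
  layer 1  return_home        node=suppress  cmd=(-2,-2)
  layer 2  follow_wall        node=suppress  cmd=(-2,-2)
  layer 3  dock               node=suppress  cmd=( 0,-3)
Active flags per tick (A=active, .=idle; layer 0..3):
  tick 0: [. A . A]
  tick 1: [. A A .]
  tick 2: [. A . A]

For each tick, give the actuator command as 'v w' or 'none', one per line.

tick 0:
  layer 0 (recharge) idle — none
  layer 1 (return_home) active — suppresses: (-2, -2)
  layer 2 (follow_wall) idle — unchanged: (-2, -2)
  layer 3 (dock) active — suppresses: (0, -3)
  → actuator (0, -3)
tick 1:
  layer 0 (recharge) idle — none
  layer 1 (return_home) active — suppresses: (-2, -2)
  layer 2 (follow_wall) active — suppresses: (-2, -2)
  layer 3 (dock) idle — unchanged: (-2, -2)
  → actuator (-2, -2)
tick 2:
  layer 0 (recharge) idle — none
  layer 1 (return_home) active — suppresses: (-2, -2)
  layer 2 (follow_wall) idle — unchanged: (-2, -2)
  layer 3 (dock) active — suppresses: (0, -3)
  → actuator (0, -3)

0 -3
-2 -2
0 -3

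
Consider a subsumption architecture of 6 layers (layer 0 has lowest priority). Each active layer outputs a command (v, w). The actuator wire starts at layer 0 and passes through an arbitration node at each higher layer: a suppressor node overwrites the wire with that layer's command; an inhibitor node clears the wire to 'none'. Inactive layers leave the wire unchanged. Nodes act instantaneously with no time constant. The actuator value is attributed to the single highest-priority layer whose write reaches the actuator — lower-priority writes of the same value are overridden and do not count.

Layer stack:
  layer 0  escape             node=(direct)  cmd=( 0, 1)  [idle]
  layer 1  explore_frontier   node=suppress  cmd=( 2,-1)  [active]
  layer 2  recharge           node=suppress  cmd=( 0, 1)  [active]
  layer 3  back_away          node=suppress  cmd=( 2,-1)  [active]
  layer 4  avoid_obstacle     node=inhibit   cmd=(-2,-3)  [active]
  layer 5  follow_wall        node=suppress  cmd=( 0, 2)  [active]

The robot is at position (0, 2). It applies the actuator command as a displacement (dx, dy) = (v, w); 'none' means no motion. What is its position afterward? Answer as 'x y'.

L0 escape: idle → wire = none
L1 explore_frontier: active, suppressor → wire = (2, -1)
L2 recharge: active, suppressor → wire = (0, 1)
L3 back_away: active, suppressor → wire = (2, -1)
L4 avoid_obstacle: active, inhibitor → wire = none
L5 follow_wall: active, suppressor → wire = (0, 2)
actuator = (0, 2)
position: (0, 2) + (0, 2) = (0, 4)

0 4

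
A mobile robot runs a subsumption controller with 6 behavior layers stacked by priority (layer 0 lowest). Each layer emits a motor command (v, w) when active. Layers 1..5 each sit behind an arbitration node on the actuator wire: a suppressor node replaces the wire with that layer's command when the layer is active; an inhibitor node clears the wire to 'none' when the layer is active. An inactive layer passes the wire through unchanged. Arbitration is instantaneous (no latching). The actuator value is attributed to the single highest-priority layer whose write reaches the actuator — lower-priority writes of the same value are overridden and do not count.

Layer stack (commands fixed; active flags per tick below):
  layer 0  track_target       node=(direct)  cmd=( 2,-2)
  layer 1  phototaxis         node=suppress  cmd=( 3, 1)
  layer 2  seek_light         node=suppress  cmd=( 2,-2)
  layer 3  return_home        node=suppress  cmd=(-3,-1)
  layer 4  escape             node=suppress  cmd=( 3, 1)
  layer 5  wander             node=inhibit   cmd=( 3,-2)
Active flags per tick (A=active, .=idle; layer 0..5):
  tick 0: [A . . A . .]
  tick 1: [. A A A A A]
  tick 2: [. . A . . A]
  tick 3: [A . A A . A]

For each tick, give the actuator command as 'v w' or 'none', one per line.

-3 -1
none
none
none

tick 0:
  layer 0 (track_target) active — direct: (2, -2)
  layer 1 (phototaxis) idle — unchanged: (2, -2)
  layer 2 (seek_light) idle — unchanged: (2, -2)
  layer 3 (return_home) active — suppresses: (-3, -1)
  layer 4 (escape) idle — unchanged: (-3, -1)
  layer 5 (wander) idle — unchanged: (-3, -1)
  → actuator (-3, -1)
tick 1:
  layer 0 (track_target) idle — none
  layer 1 (phototaxis) active — suppresses: (3, 1)
  layer 2 (seek_light) active — suppresses: (2, -2)
  layer 3 (return_home) active — suppresses: (-3, -1)
  layer 4 (escape) active — suppresses: (3, 1)
  layer 5 (wander) active — inhibits: none
  → actuator none
tick 2:
  layer 0 (track_target) idle — none
  layer 1 (phototaxis) idle — unchanged: none
  layer 2 (seek_light) active — suppresses: (2, -2)
  layer 3 (return_home) idle — unchanged: (2, -2)
  layer 4 (escape) idle — unchanged: (2, -2)
  layer 5 (wander) active — inhibits: none
  → actuator none
tick 3:
  layer 0 (track_target) active — direct: (2, -2)
  layer 1 (phototaxis) idle — unchanged: (2, -2)
  layer 2 (seek_light) active — suppresses: (2, -2)
  layer 3 (return_home) active — suppresses: (-3, -1)
  layer 4 (escape) idle — unchanged: (-3, -1)
  layer 5 (wander) active — inhibits: none
  → actuator none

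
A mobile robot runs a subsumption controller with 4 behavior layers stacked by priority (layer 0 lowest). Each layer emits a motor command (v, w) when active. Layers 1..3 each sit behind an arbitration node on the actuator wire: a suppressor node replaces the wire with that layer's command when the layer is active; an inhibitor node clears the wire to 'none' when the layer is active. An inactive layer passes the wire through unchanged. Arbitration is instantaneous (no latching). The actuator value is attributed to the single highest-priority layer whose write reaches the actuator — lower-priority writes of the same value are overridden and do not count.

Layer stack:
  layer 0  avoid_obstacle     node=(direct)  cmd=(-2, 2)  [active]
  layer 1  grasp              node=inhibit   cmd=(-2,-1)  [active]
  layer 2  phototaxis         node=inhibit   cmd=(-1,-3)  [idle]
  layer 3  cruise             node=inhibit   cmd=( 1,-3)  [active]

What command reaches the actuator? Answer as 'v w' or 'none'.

none

L0 avoid_obstacle: active, feeds wire = (-2, 2)
L1 grasp: active, inhibitor → wire = none
L2 phototaxis: idle → wire stays none
L3 cruise: active, inhibitor → wire = none
actuator = none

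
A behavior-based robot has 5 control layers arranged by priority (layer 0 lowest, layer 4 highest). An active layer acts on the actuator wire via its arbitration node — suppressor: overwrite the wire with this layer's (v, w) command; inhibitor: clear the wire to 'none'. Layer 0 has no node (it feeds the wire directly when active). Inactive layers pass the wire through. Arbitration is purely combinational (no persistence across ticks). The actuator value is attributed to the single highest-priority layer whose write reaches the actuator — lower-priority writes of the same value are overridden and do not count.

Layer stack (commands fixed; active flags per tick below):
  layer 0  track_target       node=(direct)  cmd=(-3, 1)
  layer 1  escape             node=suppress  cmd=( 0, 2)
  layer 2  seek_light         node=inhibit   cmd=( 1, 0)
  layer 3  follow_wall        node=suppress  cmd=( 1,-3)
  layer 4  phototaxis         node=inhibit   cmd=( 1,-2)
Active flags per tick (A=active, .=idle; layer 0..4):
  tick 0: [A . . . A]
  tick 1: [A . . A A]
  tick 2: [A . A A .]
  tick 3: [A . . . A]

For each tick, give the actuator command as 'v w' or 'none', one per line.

none
none
1 -3
none

tick 0:
  L0 track_target: active, feeds wire = (-3, 1)
  L1 escape: idle → wire stays (-3, 1)
  L2 seek_light: idle → wire stays (-3, 1)
  L3 follow_wall: idle → wire stays (-3, 1)
  L4 phototaxis: active, inhibitor → wire = none
  actuator = none
tick 1:
  L0 track_target: active, feeds wire = (-3, 1)
  L1 escape: idle → wire stays (-3, 1)
  L2 seek_light: idle → wire stays (-3, 1)
  L3 follow_wall: active, suppressor → wire = (1, -3)
  L4 phototaxis: active, inhibitor → wire = none
  actuator = none
tick 2:
  L0 track_target: active, feeds wire = (-3, 1)
  L1 escape: idle → wire stays (-3, 1)
  L2 seek_light: active, inhibitor → wire = none
  L3 follow_wall: active, suppressor → wire = (1, -3)
  L4 phototaxis: idle → wire stays (1, -3)
  actuator = (1, -3)
tick 3:
  L0 track_target: active, feeds wire = (-3, 1)
  L1 escape: idle → wire stays (-3, 1)
  L2 seek_light: idle → wire stays (-3, 1)
  L3 follow_wall: idle → wire stays (-3, 1)
  L4 phototaxis: active, inhibitor → wire = none
  actuator = none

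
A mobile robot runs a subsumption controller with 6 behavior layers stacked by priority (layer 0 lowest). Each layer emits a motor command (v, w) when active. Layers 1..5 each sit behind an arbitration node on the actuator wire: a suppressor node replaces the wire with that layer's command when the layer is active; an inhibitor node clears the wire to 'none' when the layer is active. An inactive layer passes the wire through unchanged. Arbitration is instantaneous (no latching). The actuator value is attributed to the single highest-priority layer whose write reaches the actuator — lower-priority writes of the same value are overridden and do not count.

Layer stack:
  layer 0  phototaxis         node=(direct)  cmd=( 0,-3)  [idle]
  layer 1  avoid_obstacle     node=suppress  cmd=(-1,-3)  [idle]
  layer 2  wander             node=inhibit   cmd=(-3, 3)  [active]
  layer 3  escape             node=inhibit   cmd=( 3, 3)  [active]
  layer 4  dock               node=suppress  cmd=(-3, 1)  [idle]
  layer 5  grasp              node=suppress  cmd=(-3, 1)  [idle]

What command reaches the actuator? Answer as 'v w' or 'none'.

none

L0 phototaxis: idle → wire = none
L1 avoid_obstacle: idle → wire stays none
L2 wander: active, inhibitor → wire = none
L3 escape: active, inhibitor → wire = none
L4 dock: idle → wire stays none
L5 grasp: idle → wire stays none
actuator = none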